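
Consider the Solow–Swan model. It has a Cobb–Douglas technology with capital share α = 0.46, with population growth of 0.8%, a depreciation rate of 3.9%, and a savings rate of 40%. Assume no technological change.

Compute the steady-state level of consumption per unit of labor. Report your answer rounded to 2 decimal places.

c* ≈ 3.72

In steady state, investment equals break-even investment: s·k^α = (n + δ)·k.
Rearranging, k^(1−α) = s / (n + δ).
k^0.54 = 0.40 / (0.008 + 0.039) = 0.40 / 0.047 = 8.5106
k* = 8.5106^(1/0.54) ≈ 52.7410
y* = (k*)^α = 52.7410^0.46 ≈ 6.1971
c* = (1 − s)·y* = (1 − 0.40) × 6.1971 ≈ 3.7183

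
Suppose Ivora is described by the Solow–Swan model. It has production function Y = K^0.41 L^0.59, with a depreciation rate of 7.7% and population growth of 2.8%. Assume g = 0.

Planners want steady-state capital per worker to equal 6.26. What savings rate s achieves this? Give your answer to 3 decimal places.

s ≈ 0.310

In steady state, investment equals break-even investment: s·k^α = (n + δ)·k.
So s / (n + δ) = (k*)^(1−α) = 6.26^0.59 = 2.9511.
Therefore s = 2.9511 × (n + δ) = 2.9511 × 0.105 = 0.3099.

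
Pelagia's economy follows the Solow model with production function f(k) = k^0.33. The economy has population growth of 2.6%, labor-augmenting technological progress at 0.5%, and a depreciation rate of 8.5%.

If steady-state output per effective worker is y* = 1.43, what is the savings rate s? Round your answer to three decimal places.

Steady state requires s·f(k) = (n + g + δ)·k, i.e. s·k^α = (n + g + δ)·k.
Since y* = [s/(n + g + δ)]^(α/(1−α)), we have s/(n + g + δ) = (y*)^((1−α)/α) = 1.43^2.0303 = 2.0672.
Therefore s = 2.0672 × (n + g + δ) = 2.0672 × 0.116 = 0.2398.

s ≈ 0.240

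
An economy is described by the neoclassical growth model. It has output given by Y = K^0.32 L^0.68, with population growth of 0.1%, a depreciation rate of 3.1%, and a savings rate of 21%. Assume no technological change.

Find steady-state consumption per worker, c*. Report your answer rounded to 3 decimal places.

At the steady state, Δk = 0, so s·k^α = (n + δ)·k.
Dividing both sides by k: k^(1−α) = s / (n + δ).
k^0.68 = 0.21 / (0.001 + 0.031) = 0.21 / 0.032 = 6.5625
k* = 6.5625^(1/0.68) ≈ 15.9064
y* = (k*)^α = 15.9064^0.32 ≈ 2.4238
c* = (1 − s)·y* = (1 − 0.21) × 2.4238 ≈ 1.9148

c* = 1.915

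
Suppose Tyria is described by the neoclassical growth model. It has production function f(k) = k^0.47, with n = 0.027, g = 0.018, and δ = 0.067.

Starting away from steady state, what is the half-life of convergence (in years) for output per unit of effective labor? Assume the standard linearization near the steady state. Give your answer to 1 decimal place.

Near the steady state the convergence rate is λ = (1 − α)(n + g + δ).
λ = (1 − 0.47) × 0.112 = 0.53 × 0.112 = 0.05936
Half-life = ln 2 / λ = 0.6931 / 0.05936 ≈ 11.68 years

about 11.7 years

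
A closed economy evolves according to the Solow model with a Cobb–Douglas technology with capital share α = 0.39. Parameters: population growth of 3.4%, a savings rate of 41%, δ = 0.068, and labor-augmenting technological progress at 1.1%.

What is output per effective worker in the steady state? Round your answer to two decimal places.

In steady state, investment equals break-even investment: s·k^α = (n + g + δ)·k.
Dividing both sides by k: k^(1−α) = s / (n + g + δ).
k^0.61 = 0.41 / (0.034 + 0.011 + 0.068) = 0.41 / 0.113 = 3.6283
k* = 3.6283^(1/0.61) ≈ 8.2708
y* = (k*)^α = 8.2708^0.39 ≈ 2.2795

y* = 2.28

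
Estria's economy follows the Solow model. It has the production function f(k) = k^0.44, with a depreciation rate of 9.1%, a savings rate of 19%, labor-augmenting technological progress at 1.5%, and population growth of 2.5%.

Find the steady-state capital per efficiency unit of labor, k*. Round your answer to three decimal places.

k* = 1.943

Steady state requires s·f(k) = (n + g + δ)·k, i.e. s·k^α = (n + g + δ)·k.
Rearranging, k^(1−α) = s / (n + g + δ).
k^0.56 = 0.19 / (0.025 + 0.015 + 0.091) = 0.19 / 0.131 = 1.4504
k* = 1.4504^(1/0.56) ≈ 1.9425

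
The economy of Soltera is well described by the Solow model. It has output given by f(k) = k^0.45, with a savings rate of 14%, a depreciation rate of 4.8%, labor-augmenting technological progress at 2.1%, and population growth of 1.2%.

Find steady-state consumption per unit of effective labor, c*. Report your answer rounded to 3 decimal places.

At the steady state, Δk = 0, so s·k^α = (n + g + δ)·k.
Dividing both sides by k: k^(1−α) = s / (n + g + δ).
k^0.55 = 0.14 / (0.012 + 0.021 + 0.048) = 0.14 / 0.081 = 1.7284
k* = 1.7284^(1/0.55) ≈ 2.7045
y* = (k*)^α = 2.7045^0.45 ≈ 1.5647
c* = (1 − s)·y* = (1 − 0.14) × 1.5647 ≈ 1.3456

c* = 1.346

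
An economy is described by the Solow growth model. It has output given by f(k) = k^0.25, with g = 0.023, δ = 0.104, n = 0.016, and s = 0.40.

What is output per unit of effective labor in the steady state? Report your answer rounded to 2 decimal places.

At the steady state, Δk = 0, so s·k^α = (n + g + δ)·k.
Dividing both sides by k: k^(1−α) = s / (n + g + δ).
k^0.75 = 0.40 / (0.016 + 0.023 + 0.104) = 0.40 / 0.143 = 2.7972
k* = 2.7972^(1/0.75) ≈ 3.9412
y* = (k*)^α = 3.9412^0.25 ≈ 1.4090

y* ≈ 1.41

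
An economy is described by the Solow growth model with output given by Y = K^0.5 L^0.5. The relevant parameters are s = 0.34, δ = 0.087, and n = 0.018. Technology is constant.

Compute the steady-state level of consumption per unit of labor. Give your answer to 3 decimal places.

c* = 2.137

At the steady state, Δk = 0, so s·k^α = (n + δ)·k.
Rearranging, k^(1−α) = s / (n + δ).
k^0.5 = 0.34 / (0.018 + 0.087) = 0.34 / 0.105 = 3.2381
k* = 3.2381^(1/0.5) ≈ 10.4853
y* = (k*)^α = 10.4853^0.5 ≈ 3.2381
c* = (1 − s)·y* = (1 − 0.34) × 3.2381 ≈ 2.1371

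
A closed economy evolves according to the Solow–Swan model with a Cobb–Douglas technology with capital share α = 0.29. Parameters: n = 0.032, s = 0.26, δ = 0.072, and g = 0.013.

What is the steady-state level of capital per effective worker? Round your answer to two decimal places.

k* ≈ 3.08

In steady state, investment equals break-even investment: s·k^α = (n + g + δ)·k.
Rearranging, k^(1−α) = s / (n + g + δ).
k^0.71 = 0.26 / (0.032 + 0.013 + 0.072) = 0.26 / 0.117 = 2.2222
k* = 2.2222^(1/0.71) ≈ 3.0791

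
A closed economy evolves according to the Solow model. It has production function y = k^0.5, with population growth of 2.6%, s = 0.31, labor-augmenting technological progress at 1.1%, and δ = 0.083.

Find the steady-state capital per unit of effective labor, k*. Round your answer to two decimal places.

k* ≈ 6.67

Steady state requires s·f(k) = (n + g + δ)·k, i.e. s·k^α = (n + g + δ)·k.
Rearranging, k^(1−α) = s / (n + g + δ).
k^0.5 = 0.31 / (0.026 + 0.011 + 0.083) = 0.31 / 0.120 = 2.5833
k* = 2.5833^(1/0.5) ≈ 6.6734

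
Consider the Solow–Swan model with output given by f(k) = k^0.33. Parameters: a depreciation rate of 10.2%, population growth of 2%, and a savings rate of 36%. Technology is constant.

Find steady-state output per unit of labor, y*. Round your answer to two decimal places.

y* ≈ 1.70

In steady state, investment equals break-even investment: s·k^α = (n + δ)·k.
Rearranging, k^(1−α) = s / (n + δ).
k^0.67 = 0.36 / (0.020 + 0.102) = 0.36 / 0.122 = 2.9508
k* = 2.9508^(1/0.67) ≈ 5.0281
y* = (k*)^α = 5.0281^0.33 ≈ 1.7040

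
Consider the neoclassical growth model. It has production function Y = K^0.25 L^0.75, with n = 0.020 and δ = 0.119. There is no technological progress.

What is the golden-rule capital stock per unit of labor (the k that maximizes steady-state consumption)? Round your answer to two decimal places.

The golden rule sets f'(k) = n + δ, i.e. α·k^(α−1) = n + δ.
So k^(1−α) = α / (n + δ) = 0.25 / 0.139 = 1.7986.
k_gold = 1.7986^(1/0.75) ≈ 2.1873

k_gold ≈ 2.19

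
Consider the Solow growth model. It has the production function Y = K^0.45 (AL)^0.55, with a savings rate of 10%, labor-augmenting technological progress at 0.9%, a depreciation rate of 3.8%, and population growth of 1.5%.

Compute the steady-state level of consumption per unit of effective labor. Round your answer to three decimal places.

In steady state, investment equals break-even investment: s·k^α = (n + g + δ)·k.
Dividing both sides by k: k^(1−α) = s / (n + g + δ).
k^0.55 = 0.10 / (0.015 + 0.009 + 0.038) = 0.10 / 0.062 = 1.6129
k* = 1.6129^(1/0.55) ≈ 2.3849
y* = (k*)^α = 2.3849^0.45 ≈ 1.4786
c* = (1 − s)·y* = (1 − 0.10) × 1.4786 ≈ 1.3307

c* = 1.331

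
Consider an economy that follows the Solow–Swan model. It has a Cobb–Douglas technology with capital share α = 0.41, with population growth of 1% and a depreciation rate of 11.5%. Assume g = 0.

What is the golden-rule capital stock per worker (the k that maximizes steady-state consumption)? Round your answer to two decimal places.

The golden rule sets f'(k) = n + δ, i.e. α·k^(α−1) = n + δ.
So k^(1−α) = α / (n + δ) = 0.41 / 0.125 = 3.2800.
k_gold = 3.2800^(1/0.59) ≈ 7.4879

k_gold ≈ 7.49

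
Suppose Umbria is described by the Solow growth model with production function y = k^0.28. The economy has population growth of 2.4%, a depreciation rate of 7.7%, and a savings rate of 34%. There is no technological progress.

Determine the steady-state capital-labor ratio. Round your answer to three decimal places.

At the steady state, Δk = 0, so s·k^α = (n + δ)·k.
Rearranging, k^(1−α) = s / (n + δ).
k^0.72 = 0.34 / (0.024 + 0.077) = 0.34 / 0.101 = 3.3663
k* = 3.3663^(1/0.72) ≈ 5.3971

k* = 5.397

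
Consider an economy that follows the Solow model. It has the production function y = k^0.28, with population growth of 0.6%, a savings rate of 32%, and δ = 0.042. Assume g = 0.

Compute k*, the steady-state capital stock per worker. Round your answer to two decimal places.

k* = 13.94

At the steady state, Δk = 0, so s·k^α = (n + δ)·k.
Rearranging, k^(1−α) = s / (n + δ).
k^0.72 = 0.32 / (0.006 + 0.042) = 0.32 / 0.048 = 6.6667
k* = 6.6667^(1/0.72) ≈ 13.9419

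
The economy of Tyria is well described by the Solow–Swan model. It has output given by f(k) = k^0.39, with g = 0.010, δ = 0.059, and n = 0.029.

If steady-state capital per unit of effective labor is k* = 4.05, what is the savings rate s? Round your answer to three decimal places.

s ≈ 0.230

At the steady state, Δk = 0, so s·k^α = (n + g + δ)·k.
So s / (n + g + δ) = (k*)^(1−α) = 4.05^0.61 = 2.3472.
Therefore s = 2.3472 × (n + g + δ) = 2.3472 × 0.098 = 0.2300.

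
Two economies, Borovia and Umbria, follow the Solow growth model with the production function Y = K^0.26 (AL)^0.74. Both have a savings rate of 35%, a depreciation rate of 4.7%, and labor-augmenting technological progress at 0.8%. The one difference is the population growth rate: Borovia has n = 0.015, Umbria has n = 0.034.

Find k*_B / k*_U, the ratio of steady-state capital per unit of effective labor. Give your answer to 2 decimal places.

k*_B / k*_U ≈ 1.38

Steady-state k* = [s/(n + g + δ)]^(1/(1−α)), so the ratio is [ (s_B/(n + g + δ)_B) / (s_U/(n + g + δ)_U) ]^1.3514.
s_B/(n + g + δ)_B = 0.35/0.070 = 5.0000; s_U/(n + g + δ)_U = 0.35/0.089 = 3.9326.
Ratio = (5.0000/3.9326)^1.3514 = 1.2714^1.3514 ≈ 1.3833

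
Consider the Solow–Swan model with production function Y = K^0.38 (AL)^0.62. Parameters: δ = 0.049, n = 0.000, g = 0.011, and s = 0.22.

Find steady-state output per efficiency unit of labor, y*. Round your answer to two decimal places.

y* = 2.22

Steady state requires s·f(k) = (n + g + δ)·k, i.e. s·k^α = (n + g + δ)·k.
Dividing both sides by k: k^(1−α) = s / (n + g + δ).
k^0.62 = 0.22 / (0.000 + 0.011 + 0.049) = 0.22 / 0.060 = 3.6667
k* = 3.6667^(1/0.62) ≈ 8.1306
y* = (k*)^α = 8.1306^0.38 ≈ 2.2174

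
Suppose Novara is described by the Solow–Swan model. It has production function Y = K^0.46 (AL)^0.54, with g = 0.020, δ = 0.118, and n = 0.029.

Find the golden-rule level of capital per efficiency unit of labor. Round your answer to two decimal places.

The golden rule sets f'(k) = n + g + δ, i.e. α·k^(α−1) = n + g + δ.
So k^(1−α) = α / (n + g + δ) = 0.46 / 0.167 = 2.7545.
k_gold = 2.7545^(1/0.54) ≈ 6.5297

k_gold ≈ 6.53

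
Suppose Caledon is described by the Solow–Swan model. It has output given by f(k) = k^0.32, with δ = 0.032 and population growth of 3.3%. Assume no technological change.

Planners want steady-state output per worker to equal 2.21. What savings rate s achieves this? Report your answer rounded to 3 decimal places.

s ≈ 0.351

Steady state requires s·f(k) = (n + δ)·k, i.e. s·k^α = (n + δ)·k.
Since y* = [s/(n + δ)]^(α/(1−α)), we have s/(n + δ) = (y*)^((1−α)/α) = 2.21^2.125 = 5.3930.
Therefore s = 5.3930 × (n + δ) = 5.3930 × 0.065 = 0.3505.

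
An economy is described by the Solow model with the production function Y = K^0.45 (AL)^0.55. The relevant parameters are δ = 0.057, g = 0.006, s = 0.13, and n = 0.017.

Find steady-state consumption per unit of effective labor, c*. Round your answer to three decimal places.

c* = 1.294

Steady state requires s·f(k) = (n + g + δ)·k, i.e. s·k^α = (n + g + δ)·k.
Rearranging, k^(1−α) = s / (n + g + δ).
k^0.55 = 0.13 / (0.017 + 0.006 + 0.057) = 0.13 / 0.080 = 1.6250
k* = 1.6250^(1/0.55) ≈ 2.4175
y* = (k*)^α = 2.4175^0.45 ≈ 1.4877
c* = (1 − s)·y* = (1 − 0.13) × 1.4877 ≈ 1.2943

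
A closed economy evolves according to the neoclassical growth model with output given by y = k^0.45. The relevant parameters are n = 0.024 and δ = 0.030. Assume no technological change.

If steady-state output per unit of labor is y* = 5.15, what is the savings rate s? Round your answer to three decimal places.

s ≈ 0.400

At the steady state, Δk = 0, so s·k^α = (n + δ)·k.
Since y* = [s/(n + δ)]^(α/(1−α)), we have s/(n + δ) = (y*)^((1−α)/α) = 5.15^1.2222 = 7.4126.
Therefore s = 7.4126 × (n + δ) = 7.4126 × 0.054 = 0.4003.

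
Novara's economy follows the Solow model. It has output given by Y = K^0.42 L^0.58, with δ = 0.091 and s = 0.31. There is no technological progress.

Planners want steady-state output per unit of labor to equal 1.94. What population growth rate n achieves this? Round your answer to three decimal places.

n ≈ 0.033

Steady state requires s·f(k) = (n + δ)·k, i.e. s·k^α = (n + δ)·k.
Since y* = [s/(n + δ)]^(α/(1−α)), we have s/(n + δ) = (y*)^((1−α)/α) = 1.94^1.381 = 2.4972.
Therefore n + δ = s / 2.4972 = 0.31 / 2.4972 = 0.1241, so n = 0.1241 − 0.091 = 0.0331.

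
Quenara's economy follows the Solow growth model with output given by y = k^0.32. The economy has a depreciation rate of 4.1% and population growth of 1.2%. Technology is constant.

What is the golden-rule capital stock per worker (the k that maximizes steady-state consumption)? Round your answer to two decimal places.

The golden rule sets f'(k) = n + δ, i.e. α·k^(α−1) = n + δ.
So k^(1−α) = α / (n + δ) = 0.32 / 0.053 = 6.0377.
k_gold = 6.0377^(1/0.68) ≈ 14.0715

k_gold ≈ 14.07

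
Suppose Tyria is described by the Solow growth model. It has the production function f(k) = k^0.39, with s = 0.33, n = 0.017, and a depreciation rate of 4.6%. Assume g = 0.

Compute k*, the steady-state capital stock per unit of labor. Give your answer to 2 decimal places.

At the steady state, Δk = 0, so s·k^α = (n + δ)·k.
Rearranging, k^(1−α) = s / (n + δ).
k^0.61 = 0.33 / (0.017 + 0.046) = 0.33 / 0.063 = 5.2381
k* = 5.2381^(1/0.61) ≈ 15.0999

k* ≈ 15.10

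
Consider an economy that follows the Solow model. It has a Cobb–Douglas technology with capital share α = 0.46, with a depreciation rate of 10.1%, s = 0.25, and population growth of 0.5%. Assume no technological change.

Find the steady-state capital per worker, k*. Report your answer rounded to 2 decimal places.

In steady state, investment equals break-even investment: s·k^α = (n + δ)·k.
Dividing both sides by k: k^(1−α) = s / (n + δ).
k^0.54 = 0.25 / (0.005 + 0.101) = 0.25 / 0.106 = 2.3585
k* = 2.3585^(1/0.54) ≈ 4.8985

k* = 4.90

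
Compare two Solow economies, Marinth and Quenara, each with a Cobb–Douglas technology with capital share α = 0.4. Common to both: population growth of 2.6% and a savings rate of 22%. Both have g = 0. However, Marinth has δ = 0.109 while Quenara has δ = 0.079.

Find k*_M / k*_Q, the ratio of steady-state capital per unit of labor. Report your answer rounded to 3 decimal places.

k*_M / k*_Q ≈ 0.658

Steady-state k* = [s/(n + δ)]^(1/(1−α)), so the ratio is [ (s_M/(n + δ)_M) / (s_Q/(n + δ)_Q) ]^1.6667.
s_M/(n + δ)_M = 0.22/0.135 = 1.6296; s_Q/(n + δ)_Q = 0.22/0.105 = 2.0952.
Ratio = (1.6296/2.0952)^1.6667 = 0.7778^1.6667 ≈ 0.6578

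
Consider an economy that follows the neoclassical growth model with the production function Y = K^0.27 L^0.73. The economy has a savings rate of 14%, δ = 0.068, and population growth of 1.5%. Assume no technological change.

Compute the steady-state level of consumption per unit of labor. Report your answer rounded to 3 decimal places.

c* = 1.043

Steady state requires s·f(k) = (n + δ)·k, i.e. s·k^α = (n + δ)·k.
Dividing both sides by k: k^(1−α) = s / (n + δ).
k^0.73 = 0.14 / (0.015 + 0.068) = 0.14 / 0.083 = 1.6867
k* = 1.6867^(1/0.73) ≈ 2.0465
y* = (k*)^α = 2.0465^0.27 ≈ 1.2133
c* = (1 − s)·y* = (1 − 0.14) × 1.2133 ≈ 1.0434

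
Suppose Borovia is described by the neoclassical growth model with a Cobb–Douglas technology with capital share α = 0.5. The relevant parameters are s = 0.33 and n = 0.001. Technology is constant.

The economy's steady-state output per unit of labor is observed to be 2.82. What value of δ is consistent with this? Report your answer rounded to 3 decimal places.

δ ≈ 0.116

Steady state requires s·f(k) = (n + δ)·k, i.e. s·k^α = (n + δ)·k.
Since y* = [s/(n + δ)]^(α/(1−α)), we have s/(n + δ) = (y*)^((1−α)/α) = 2.82^1 = 2.8200.
Therefore n + δ = s / 2.8200 = 0.33 / 2.8200 = 0.1170, so δ = 0.1170 − 0.001 = 0.1160.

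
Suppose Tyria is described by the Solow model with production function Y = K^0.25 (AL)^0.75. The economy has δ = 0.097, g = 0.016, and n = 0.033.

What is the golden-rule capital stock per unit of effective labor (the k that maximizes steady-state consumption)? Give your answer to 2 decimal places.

k_gold ≈ 2.05

The golden rule sets f'(k) = n + g + δ, i.e. α·k^(α−1) = n + g + δ.
So k^(1−α) = α / (n + g + δ) = 0.25 / 0.146 = 1.7123.
k_gold = 1.7123^(1/0.75) ≈ 2.0485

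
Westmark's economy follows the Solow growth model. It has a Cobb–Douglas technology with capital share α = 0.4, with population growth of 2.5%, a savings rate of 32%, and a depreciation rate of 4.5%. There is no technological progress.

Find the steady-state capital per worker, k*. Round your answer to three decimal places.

In steady state, investment equals break-even investment: s·k^α = (n + δ)·k.
Rearranging, k^(1−α) = s / (n + δ).
k^0.6 = 0.32 / (0.025 + 0.045) = 0.32 / 0.070 = 4.5714
k* = 4.5714^(1/0.6) ≈ 12.5916

k* = 12.592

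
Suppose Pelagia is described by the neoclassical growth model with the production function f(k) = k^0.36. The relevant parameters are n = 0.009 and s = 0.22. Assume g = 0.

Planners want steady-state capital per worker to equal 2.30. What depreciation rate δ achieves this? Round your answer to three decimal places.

At the steady state, Δk = 0, so s·k^α = (n + δ)·k.
So s / (n + δ) = (k*)^(1−α) = 2.30^0.64 = 1.7041.
Therefore n + δ = s / 1.7041 = 0.22 / 1.7041 = 0.1291, so δ = 0.1291 − 0.009 = 0.1201.

δ ≈ 0.120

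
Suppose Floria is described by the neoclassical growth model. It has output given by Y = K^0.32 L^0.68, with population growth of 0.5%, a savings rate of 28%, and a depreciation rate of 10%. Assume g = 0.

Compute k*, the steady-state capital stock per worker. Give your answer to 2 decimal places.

Steady state requires s·f(k) = (n + δ)·k, i.e. s·k^α = (n + δ)·k.
Rearranging, k^(1−α) = s / (n + δ).
k^0.68 = 0.28 / (0.005 + 0.100) = 0.28 / 0.105 = 2.6667
k* = 2.6667^(1/0.68) ≈ 4.2309

k* = 4.23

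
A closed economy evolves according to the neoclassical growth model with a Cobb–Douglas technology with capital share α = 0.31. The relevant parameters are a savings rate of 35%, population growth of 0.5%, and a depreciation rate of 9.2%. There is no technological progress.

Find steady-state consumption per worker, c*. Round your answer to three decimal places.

In steady state, investment equals break-even investment: s·k^α = (n + δ)·k.
Dividing both sides by k: k^(1−α) = s / (n + δ).
k^0.69 = 0.35 / (0.005 + 0.092) = 0.35 / 0.097 = 3.6082
k* = 3.6082^(1/0.69) ≈ 6.4220
y* = (k*)^α = 6.4220^0.31 ≈ 1.7798
c* = (1 − s)·y* = (1 − 0.35) × 1.7798 ≈ 1.1569

c* = 1.157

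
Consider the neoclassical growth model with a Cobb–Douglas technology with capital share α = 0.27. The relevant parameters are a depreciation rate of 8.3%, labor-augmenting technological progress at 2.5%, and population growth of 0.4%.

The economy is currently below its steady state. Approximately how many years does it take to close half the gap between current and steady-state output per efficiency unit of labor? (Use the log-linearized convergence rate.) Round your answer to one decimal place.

half-life ≈ 8.5 years

Near the steady state the convergence rate is λ = (1 − α)(n + g + δ).
λ = (1 − 0.27) × 0.112 = 0.73 × 0.112 = 0.08176
Half-life = ln 2 / λ = 0.6931 / 0.08176 ≈ 8.48 years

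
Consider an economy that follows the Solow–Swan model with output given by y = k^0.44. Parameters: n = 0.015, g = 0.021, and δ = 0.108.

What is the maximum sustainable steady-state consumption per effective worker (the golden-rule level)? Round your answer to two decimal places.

c_gold ≈ 1.35

At the golden rule, f'(k) = n + g + δ, so α·k^(α−1) = n + g + δ and k_gold = (α/(n + g + δ))^(1/(1−α)).
k_gold = (0.44/0.144)^(1/0.56) = 3.0556^1.7857 ≈ 7.3491
c_gold = f(k_gold) − (n + g + δ)·k_gold = 2.4052 − 0.144×7.3491 ≈ 1.3469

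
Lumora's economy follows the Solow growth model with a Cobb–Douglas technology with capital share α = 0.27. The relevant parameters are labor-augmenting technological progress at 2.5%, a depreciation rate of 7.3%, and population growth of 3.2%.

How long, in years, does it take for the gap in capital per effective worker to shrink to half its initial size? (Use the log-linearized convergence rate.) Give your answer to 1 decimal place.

Near the steady state the convergence rate is λ = (1 − α)(n + g + δ).
λ = (1 − 0.27) × 0.130 = 0.73 × 0.130 = 0.0949
Half-life = ln 2 / λ = 0.6931 / 0.0949 ≈ 7.30 years

about 7.3 years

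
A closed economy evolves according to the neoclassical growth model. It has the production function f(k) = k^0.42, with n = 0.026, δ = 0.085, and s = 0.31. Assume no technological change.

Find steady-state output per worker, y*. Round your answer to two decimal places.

y* ≈ 2.10

At the steady state, Δk = 0, so s·k^α = (n + δ)·k.
Dividing both sides by k: k^(1−α) = s / (n + δ).
k^0.58 = 0.31 / (0.026 + 0.085) = 0.31 / 0.111 = 2.7928
k* = 2.7928^(1/0.58) ≈ 5.8754
y* = (k*)^α = 5.8754^0.42 ≈ 2.1038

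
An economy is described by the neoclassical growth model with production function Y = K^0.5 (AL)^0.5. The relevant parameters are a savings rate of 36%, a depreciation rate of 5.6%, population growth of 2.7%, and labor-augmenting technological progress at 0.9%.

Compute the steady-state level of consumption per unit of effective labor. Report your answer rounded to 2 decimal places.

c* ≈ 2.50

At the steady state, Δk = 0, so s·k^α = (n + g + δ)·k.
Dividing both sides by k: k^(1−α) = s / (n + g + δ).
k^0.5 = 0.36 / (0.027 + 0.009 + 0.056) = 0.36 / 0.092 = 3.9130
k* = 3.9130^(1/0.5) ≈ 15.3116
y* = (k*)^α = 15.3116^0.5 ≈ 3.9130
c* = (1 − s)·y* = (1 − 0.36) × 3.9130 ≈ 2.5043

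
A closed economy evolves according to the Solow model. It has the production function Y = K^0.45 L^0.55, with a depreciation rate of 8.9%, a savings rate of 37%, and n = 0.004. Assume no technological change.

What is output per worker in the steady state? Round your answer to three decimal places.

y* = 3.095

At the steady state, Δk = 0, so s·k^α = (n + δ)·k.
Dividing both sides by k: k^(1−α) = s / (n + δ).
k^0.55 = 0.37 / (0.004 + 0.089) = 0.37 / 0.093 = 3.9785
k* = 3.9785^(1/0.55) ≈ 12.3140
y* = (k*)^α = 12.3140^0.45 ≈ 3.0951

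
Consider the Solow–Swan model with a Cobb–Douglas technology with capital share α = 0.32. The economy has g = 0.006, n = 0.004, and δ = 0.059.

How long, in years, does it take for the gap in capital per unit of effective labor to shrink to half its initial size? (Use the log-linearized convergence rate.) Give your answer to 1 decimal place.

about 14.8 years

Near the steady state the convergence rate is λ = (1 − α)(n + g + δ).
λ = (1 − 0.32) × 0.069 = 0.68 × 0.069 = 0.04692
Half-life = ln 2 / λ = 0.6931 / 0.04692 ≈ 14.77 years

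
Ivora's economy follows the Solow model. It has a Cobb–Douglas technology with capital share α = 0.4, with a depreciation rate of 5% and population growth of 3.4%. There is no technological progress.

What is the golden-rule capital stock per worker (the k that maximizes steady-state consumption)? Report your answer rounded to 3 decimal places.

k_gold ≈ 13.478

The golden rule sets f'(k) = n + δ, i.e. α·k^(α−1) = n + δ.
So k^(1−α) = α / (n + δ) = 0.4 / 0.084 = 4.7619.
k_gold = 4.7619^(1/0.6) ≈ 13.4783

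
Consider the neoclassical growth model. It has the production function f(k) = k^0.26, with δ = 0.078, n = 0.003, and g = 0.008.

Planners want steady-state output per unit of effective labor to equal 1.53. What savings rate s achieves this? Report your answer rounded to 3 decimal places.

In steady state, investment equals break-even investment: s·k^α = (n + g + δ)·k.
Since y* = [s/(n + g + δ)]^(α/(1−α)), we have s/(n + g + δ) = (y*)^((1−α)/α) = 1.53^2.8462 = 3.3548.
Therefore s = 3.3548 × (n + g + δ) = 3.3548 × 0.089 = 0.2986.

s ≈ 0.299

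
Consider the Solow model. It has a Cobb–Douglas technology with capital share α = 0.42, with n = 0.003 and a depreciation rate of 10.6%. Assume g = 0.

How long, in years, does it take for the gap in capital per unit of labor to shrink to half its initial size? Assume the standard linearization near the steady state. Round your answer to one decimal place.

Near the steady state the convergence rate is λ = (1 − α)(n + δ).
λ = (1 − 0.42) × 0.109 = 0.58 × 0.109 = 0.06322
Half-life = ln 2 / λ = 0.6931 / 0.06322 ≈ 10.96 years

about 11.0 years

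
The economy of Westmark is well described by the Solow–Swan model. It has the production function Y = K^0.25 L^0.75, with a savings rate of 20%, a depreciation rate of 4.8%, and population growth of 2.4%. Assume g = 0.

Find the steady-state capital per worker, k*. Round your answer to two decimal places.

k* = 3.90

In steady state, investment equals break-even investment: s·k^α = (n + δ)·k.
Dividing both sides by k: k^(1−α) = s / (n + δ).
k^0.75 = 0.20 / (0.024 + 0.048) = 0.20 / 0.072 = 2.7778
k* = 2.7778^(1/0.75) ≈ 3.9048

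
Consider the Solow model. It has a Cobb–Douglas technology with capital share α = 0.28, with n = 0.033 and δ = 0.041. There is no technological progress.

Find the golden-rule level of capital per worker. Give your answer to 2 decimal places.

k_gold ≈ 6.35

The golden rule sets f'(k) = n + δ, i.e. α·k^(α−1) = n + δ.
So k^(1−α) = α / (n + δ) = 0.28 / 0.074 = 3.7838.
k_gold = 3.7838^(1/0.72) ≈ 6.3486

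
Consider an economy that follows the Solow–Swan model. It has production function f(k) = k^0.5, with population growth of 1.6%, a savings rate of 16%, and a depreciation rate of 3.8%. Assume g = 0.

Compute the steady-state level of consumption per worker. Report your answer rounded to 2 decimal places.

c* = 2.49

In steady state, investment equals break-even investment: s·k^α = (n + δ)·k.
Rearranging, k^(1−α) = s / (n + δ).
k^0.5 = 0.16 / (0.016 + 0.038) = 0.16 / 0.054 = 2.9630
k* = 2.9630^(1/0.5) ≈ 8.7794
y* = (k*)^α = 8.7794^0.5 ≈ 2.9630
c* = (1 − s)·y* = (1 − 0.16) × 2.9630 ≈ 2.4889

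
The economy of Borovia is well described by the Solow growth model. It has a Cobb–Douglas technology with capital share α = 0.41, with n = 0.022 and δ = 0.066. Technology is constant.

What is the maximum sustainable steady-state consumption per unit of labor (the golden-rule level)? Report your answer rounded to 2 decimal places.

c_gold ≈ 1.72

At the golden rule, f'(k) = n + δ, so α·k^(α−1) = n + δ and k_gold = (α/(n + δ))^(1/(1−α)).
k_gold = (0.41/0.088)^(1/0.59) = 4.6591^1.6949 ≈ 13.5739
c_gold = f(k_gold) − (n + δ)·k_gold = 2.9135 − 0.088×13.5739 ≈ 1.7190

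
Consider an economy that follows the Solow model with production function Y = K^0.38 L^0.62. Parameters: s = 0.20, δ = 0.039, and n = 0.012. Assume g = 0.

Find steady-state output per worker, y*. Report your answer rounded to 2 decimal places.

y* = 2.31

Steady state requires s·f(k) = (n + δ)·k, i.e. s·k^α = (n + δ)·k.
Dividing both sides by k: k^(1−α) = s / (n + δ).
k^0.62 = 0.20 / (0.012 + 0.039) = 0.20 / 0.051 = 3.9216
k* = 3.9216^(1/0.62) ≈ 9.0615
y* = (k*)^α = 9.0615^0.38 ≈ 2.3107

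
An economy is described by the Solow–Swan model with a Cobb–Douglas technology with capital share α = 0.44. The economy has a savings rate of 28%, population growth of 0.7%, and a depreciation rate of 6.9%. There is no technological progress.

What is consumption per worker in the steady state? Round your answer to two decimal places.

In steady state, investment equals break-even investment: s·k^α = (n + δ)·k.
Rearranging, k^(1−α) = s / (n + δ).
k^0.56 = 0.28 / (0.007 + 0.069) = 0.28 / 0.076 = 3.6842
k* = 3.6842^(1/0.56) ≈ 10.2642
y* = (k*)^α = 10.2642^0.44 ≈ 2.7860
c* = (1 − s)·y* = (1 − 0.28) × 2.7860 ≈ 2.0059

c* ≈ 2.01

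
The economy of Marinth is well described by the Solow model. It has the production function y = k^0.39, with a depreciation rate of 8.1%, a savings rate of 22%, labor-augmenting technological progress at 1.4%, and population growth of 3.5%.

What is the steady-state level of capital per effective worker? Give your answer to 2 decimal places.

In steady state, investment equals break-even investment: s·k^α = (n + g + δ)·k.
Rearranging, k^(1−α) = s / (n + g + δ).
k^0.61 = 0.22 / (0.035 + 0.014 + 0.081) = 0.22 / 0.130 = 1.6923
k* = 1.6923^(1/0.61) ≈ 2.3689

k* = 2.37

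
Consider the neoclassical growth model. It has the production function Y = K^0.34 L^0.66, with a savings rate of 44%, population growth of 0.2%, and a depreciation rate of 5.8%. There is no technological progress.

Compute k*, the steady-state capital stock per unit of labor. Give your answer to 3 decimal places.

Steady state requires s·f(k) = (n + δ)·k, i.e. s·k^α = (n + δ)·k.
Dividing both sides by k: k^(1−α) = s / (n + δ).
k^0.66 = 0.44 / (0.002 + 0.058) = 0.44 / 0.060 = 7.3333
k* = 7.3333^(1/0.66) ≈ 20.4673

k* ≈ 20.467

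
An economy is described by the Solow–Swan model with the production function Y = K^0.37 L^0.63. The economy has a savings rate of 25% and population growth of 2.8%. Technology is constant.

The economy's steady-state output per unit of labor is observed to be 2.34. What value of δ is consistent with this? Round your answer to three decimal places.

δ ≈ 0.031

In steady state, investment equals break-even investment: s·k^α = (n + δ)·k.
Since y* = [s/(n + δ)]^(α/(1−α)), we have s/(n + δ) = (y*)^((1−α)/α) = 2.34^1.7027 = 4.2527.
Therefore n + δ = s / 4.2527 = 0.25 / 4.2527 = 0.0588, so δ = 0.0588 − 0.028 = 0.0308.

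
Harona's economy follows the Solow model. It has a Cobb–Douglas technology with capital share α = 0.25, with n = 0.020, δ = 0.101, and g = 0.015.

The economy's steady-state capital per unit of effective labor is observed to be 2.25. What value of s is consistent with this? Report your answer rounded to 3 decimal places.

At the steady state, Δk = 0, so s·k^α = (n + g + δ)·k.
So s / (n + g + δ) = (k*)^(1−α) = 2.25^0.75 = 1.8371.
Therefore s = 1.8371 × (n + g + δ) = 1.8371 × 0.136 = 0.2498.

s ≈ 0.250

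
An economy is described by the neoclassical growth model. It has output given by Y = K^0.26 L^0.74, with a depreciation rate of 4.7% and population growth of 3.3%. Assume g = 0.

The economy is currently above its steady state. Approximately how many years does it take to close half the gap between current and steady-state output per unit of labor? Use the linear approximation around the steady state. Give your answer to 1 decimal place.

t_½ ≈ 11.7 years

Near the steady state the convergence rate is λ = (1 − α)(n + δ).
λ = (1 − 0.26) × 0.080 = 0.74 × 0.080 = 0.0592
Half-life = ln 2 / λ = 0.6931 / 0.0592 ≈ 11.71 years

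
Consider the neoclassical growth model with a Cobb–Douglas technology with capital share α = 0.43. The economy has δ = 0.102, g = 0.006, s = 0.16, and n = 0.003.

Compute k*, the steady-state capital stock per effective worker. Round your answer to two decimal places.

k* ≈ 1.90

At the steady state, Δk = 0, so s·k^α = (n + g + δ)·k.
Dividing both sides by k: k^(1−α) = s / (n + g + δ).
k^0.57 = 0.16 / (0.003 + 0.006 + 0.102) = 0.16 / 0.111 = 1.4414
k* = 1.4414^(1/0.57) ≈ 1.8992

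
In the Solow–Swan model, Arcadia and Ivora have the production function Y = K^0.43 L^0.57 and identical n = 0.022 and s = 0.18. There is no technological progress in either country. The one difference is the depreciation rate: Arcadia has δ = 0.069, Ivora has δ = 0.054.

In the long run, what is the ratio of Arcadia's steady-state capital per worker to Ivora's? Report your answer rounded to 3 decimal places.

Steady-state k* = [s/(n + δ)]^(1/(1−α)), so the ratio is [ (s_A/(n + δ)_A) / (s_I/(n + δ)_I) ]^1.7544.
s_A/(n + δ)_A = 0.18/0.091 = 1.9780; s_I/(n + δ)_I = 0.18/0.076 = 2.3684.
Ratio = (1.9780/2.3684)^1.7544 = 0.8352^1.7544 ≈ 0.7291

ratio ≈ 0.729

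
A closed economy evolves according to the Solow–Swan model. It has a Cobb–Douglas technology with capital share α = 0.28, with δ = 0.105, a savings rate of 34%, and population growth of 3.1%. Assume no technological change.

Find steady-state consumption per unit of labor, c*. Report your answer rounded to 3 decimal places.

At the steady state, Δk = 0, so s·k^α = (n + δ)·k.
Dividing both sides by k: k^(1−α) = s / (n + δ).
k^0.72 = 0.34 / (0.031 + 0.105) = 0.34 / 0.136 = 2.5000
k* = 2.5000^(1/0.72) ≈ 3.5702
y* = (k*)^α = 3.5702^0.28 ≈ 1.4281
c* = (1 − s)·y* = (1 − 0.34) × 1.4281 ≈ 0.9425

c* ≈ 0.943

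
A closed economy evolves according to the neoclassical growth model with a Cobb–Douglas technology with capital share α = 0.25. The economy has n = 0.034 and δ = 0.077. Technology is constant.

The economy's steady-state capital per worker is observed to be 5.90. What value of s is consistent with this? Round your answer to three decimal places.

Steady state requires s·f(k) = (n + δ)·k, i.e. s·k^α = (n + δ)·k.
So s / (n + δ) = (k*)^(1−α) = 5.90^0.75 = 3.7856.
Therefore s = 3.7856 × (n + δ) = 3.7856 × 0.111 = 0.4202.

s ≈ 0.420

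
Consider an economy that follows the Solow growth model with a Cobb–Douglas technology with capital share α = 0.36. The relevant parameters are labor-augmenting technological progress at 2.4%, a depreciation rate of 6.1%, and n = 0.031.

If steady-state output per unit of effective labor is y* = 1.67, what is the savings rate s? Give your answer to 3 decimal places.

s ≈ 0.289

Steady state requires s·f(k) = (n + g + δ)·k, i.e. s·k^α = (n + g + δ)·k.
Since y* = [s/(n + g + δ)]^(α/(1−α)), we have s/(n + g + δ) = (y*)^((1−α)/α) = 1.67^1.7778 = 2.4885.
Therefore s = 2.4885 × (n + g + δ) = 2.4885 × 0.116 = 0.2887.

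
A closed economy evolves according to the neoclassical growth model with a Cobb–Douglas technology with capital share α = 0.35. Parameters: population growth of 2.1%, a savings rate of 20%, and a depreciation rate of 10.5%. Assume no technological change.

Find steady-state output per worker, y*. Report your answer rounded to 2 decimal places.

y* = 1.28

At the steady state, Δk = 0, so s·k^α = (n + δ)·k.
Rearranging, k^(1−α) = s / (n + δ).
k^0.65 = 0.20 / (0.021 + 0.105) = 0.20 / 0.126 = 1.5873
k* = 1.5873^(1/0.65) ≈ 2.0357
y* = (k*)^α = 2.0357^0.35 ≈ 1.2825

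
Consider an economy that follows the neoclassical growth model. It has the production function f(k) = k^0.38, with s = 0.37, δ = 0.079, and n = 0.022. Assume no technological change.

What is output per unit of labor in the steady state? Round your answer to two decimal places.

y* ≈ 2.22

In steady state, investment equals break-even investment: s·k^α = (n + δ)·k.
Rearranging, k^(1−α) = s / (n + δ).
k^0.62 = 0.37 / (0.022 + 0.079) = 0.37 / 0.101 = 3.6634
k* = 3.6634^(1/0.62) ≈ 8.1188
y* = (k*)^α = 8.1188^0.38 ≈ 2.2162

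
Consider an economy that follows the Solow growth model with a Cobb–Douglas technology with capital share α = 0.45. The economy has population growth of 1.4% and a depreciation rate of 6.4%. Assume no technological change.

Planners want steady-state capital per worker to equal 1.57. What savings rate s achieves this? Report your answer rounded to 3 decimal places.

s ≈ 0.100

In steady state, investment equals break-even investment: s·k^α = (n + δ)·k.
So s / (n + δ) = (k*)^(1−α) = 1.57^0.55 = 1.2816.
Therefore s = 1.2816 × (n + δ) = 1.2816 × 0.078 = 0.1000.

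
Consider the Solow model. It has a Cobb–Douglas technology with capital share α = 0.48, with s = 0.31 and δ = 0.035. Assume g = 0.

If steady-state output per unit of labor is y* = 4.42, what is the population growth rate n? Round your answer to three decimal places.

n ≈ 0.027

At the steady state, Δk = 0, so s·k^α = (n + δ)·k.
Since y* = [s/(n + δ)]^(α/(1−α)), we have s/(n + δ) = (y*)^((1−α)/α) = 4.42^1.0833 = 5.0025.
Therefore n + δ = s / 5.0025 = 0.31 / 5.0025 = 0.0620, so n = 0.0620 − 0.035 = 0.0270.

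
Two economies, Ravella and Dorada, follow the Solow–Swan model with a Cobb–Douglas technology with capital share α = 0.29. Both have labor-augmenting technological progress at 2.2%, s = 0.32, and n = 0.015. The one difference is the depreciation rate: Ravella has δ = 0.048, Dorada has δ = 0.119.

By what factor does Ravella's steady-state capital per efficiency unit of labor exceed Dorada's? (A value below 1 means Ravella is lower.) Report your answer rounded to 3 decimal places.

Steady-state k* = [s/(n + g + δ)]^(1/(1−α)), so the ratio is [ (s_R/(n + g + δ)_R) / (s_D/(n + g + δ)_D) ]^1.4085.
s_R/(n + g + δ)_R = 0.32/0.085 = 3.7647; s_D/(n + g + δ)_D = 0.32/0.156 = 2.0513.
Ratio = (3.7647/2.0513)^1.4085 = 1.8353^1.4085 ≈ 2.3520

ratio ≈ 2.352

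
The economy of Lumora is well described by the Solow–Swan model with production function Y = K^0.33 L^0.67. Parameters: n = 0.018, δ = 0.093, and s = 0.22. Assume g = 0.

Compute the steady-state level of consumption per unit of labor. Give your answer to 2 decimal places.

c* = 1.09

In steady state, investment equals break-even investment: s·k^α = (n + δ)·k.
Rearranging, k^(1−α) = s / (n + δ).
k^0.67 = 0.22 / (0.018 + 0.093) = 0.22 / 0.111 = 1.9820
k* = 1.9820^(1/0.67) ≈ 2.7761
y* = (k*)^α = 2.7761^0.33 ≈ 1.4007
c* = (1 − s)·y* = (1 − 0.22) × 1.4007 ≈ 1.0925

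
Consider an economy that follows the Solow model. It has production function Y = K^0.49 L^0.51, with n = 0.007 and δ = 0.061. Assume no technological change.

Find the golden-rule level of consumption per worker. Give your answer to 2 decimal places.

c_gold ≈ 3.40

At the golden rule, f'(k) = n + δ, so α·k^(α−1) = n + δ and k_gold = (α/(n + δ))^(1/(1−α)).
k_gold = (0.49/0.068)^(1/0.51) = 7.2059^1.9608 ≈ 48.0568
c_gold = f(k_gold) − (n + δ)·k_gold = 6.6690 − 0.068×48.0568 ≈ 3.4011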